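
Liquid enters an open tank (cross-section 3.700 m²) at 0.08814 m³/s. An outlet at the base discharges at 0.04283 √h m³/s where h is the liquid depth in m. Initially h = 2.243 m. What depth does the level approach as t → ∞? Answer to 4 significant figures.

4.235 m

A dh/dt = Q_in − 0.04283 √h. Steady state requires inflow = outflow:
Q_in = 0.04283 √h_ss ⇒ √h_ss = 0.08814/0.04283 = 2.05790.
h_ss = 2.05790² = 4.23497 m. (Since h₀ = 2.243 m < h_ss, the level will rise toward this value.)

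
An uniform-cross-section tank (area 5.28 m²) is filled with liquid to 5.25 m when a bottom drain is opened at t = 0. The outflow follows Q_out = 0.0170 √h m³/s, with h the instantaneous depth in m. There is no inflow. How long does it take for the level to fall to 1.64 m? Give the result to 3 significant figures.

Volume balance on the tank: A dh/dt = −0.0170 √h.
This is separable: 2 d(√h)/dt = −0.0170/A, so √h = √h₀ − (0.0170/(2A)) t.
t = 2A(√h₀ − √h)/0.0170 = 2·5.28·(√5.25 − √1.64)/0.0170
  = 10.560 × (2.2913 − 1.2806) / 0.0170 = 627.80 s.

628 s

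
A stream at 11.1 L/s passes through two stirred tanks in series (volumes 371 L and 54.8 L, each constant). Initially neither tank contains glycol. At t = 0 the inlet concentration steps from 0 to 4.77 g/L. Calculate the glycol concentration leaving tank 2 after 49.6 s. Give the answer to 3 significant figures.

3.50 g/L

Time constants: τᵢ = Vᵢ/Q for each well-mixed tank.
τ₁ = 371/11.1 = 33.423 s; τ₂ = 54.8/11.1 = 4.9369 s.
Solving the cascade with C₁(0)=C₂(0)=0 gives C₂(t) = C_in[1 − (τ₁ e^(−t/τ₁) − τ₂ e^(−t/τ₂))/(τ₁ − τ₂)].
At t = 49.6: e^(−t/τ₁) = 0.22673, e^(−t/τ₂) = 4.3328e-05.
C₂ = 4.77·[1 − (33.423·0.22673 − 4.9369·4.3328e-05)/(28.486)] = 4.77·0.73398 = 3.5011 g/L.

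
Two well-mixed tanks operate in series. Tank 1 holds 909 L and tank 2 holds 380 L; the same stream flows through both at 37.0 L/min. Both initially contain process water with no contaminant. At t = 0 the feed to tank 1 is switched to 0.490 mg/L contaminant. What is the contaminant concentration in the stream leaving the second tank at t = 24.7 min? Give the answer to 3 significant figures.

0.214 mg/L

Species balance on tank i: dCᵢ/dt = (Cᵢ₋₁ − Cᵢ)/τᵢ with τᵢ = Vᵢ/Q.
τ₁ = 909/37.0 = 24.568 min; τ₂ = 380/37.0 = 10.270 min.
Tank 1: C₁ = C_in(1 − e^(−t/τ₁)). Tank 2 (τ₁ ≠ τ₂): C₂ = C_in[1 − (τ₁ e^(−t/τ₁) − τ₂ e^(−t/τ₂))/(τ₁ − τ₂)].
At t = 24.7: e^(−t/τ₁) = 0.36590, e^(−t/τ₂) = 0.090265.
C₂ = 0.490·[1 − (24.568·0.36590 − 10.270·0.090265)/(14.297)] = 0.490·0.43610 = 0.21369 mg/L.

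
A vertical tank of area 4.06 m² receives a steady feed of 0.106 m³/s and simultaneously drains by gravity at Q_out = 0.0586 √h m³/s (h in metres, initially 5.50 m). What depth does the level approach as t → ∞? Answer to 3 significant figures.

3.27 m

A dh/dt = Q_in − 0.0586 √h. Steady state requires inflow = outflow:
Q_in = 0.0586 √h_ss ⇒ √h_ss = 0.106/0.0586 = 1.8089.
h_ss = 1.8089² = 3.2720 m. (Since h₀ = 5.50 m > h_ss, the level will fall toward this value.)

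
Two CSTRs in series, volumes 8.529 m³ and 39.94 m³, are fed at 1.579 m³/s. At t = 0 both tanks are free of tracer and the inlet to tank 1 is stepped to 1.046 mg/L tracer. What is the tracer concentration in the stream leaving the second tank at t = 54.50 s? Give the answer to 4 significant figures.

0.8918 mg/L

Time constants: τᵢ = Vᵢ/Q for each well-mixed tank.
τ₁ = 8.529/1.579 = 5.40152 s; τ₂ = 39.94/1.579 = 25.2945 s.
Tank 1: C₁ = C_in(1 − e^(−t/τ₁)). Tank 2 (τ₁ ≠ τ₂): C₂ = C_in[1 − (τ₁ e^(−t/τ₁) − τ₂ e^(−t/τ₂))/(τ₁ − τ₂)].
At t = 54.50: e^(−t/τ₁) = 4.15027e-05, e^(−t/τ₂) = 0.115947.
C₂ = 1.046·[1 − (5.40152·4.15027e-05 − 25.2945·0.115947)/(-19.8930)] = 1.046·0.852581 = 0.891800 mg/L.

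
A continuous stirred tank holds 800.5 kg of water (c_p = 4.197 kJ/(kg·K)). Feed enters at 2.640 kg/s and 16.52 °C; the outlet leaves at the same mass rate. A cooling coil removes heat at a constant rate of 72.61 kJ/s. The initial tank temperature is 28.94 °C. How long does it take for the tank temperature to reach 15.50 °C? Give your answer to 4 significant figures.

373.6 s

M c_p dT/dt = ṁ c_p (T_in − T) − Q̇.
τ = M/ṁ = 303.220 s; T_ss = T_in − Q̇/(ṁ c_p) = 9.96680 °C.
T(t) = T_ss + (T₀ − T_ss) e^(−t/τ). Set T = 15.50:
e^(−t/τ) = (15.50 − 9.96680)/(28.94 − 9.96680) = 0.291632
t = −303.220 · ln(0.291632) = 373.646 s.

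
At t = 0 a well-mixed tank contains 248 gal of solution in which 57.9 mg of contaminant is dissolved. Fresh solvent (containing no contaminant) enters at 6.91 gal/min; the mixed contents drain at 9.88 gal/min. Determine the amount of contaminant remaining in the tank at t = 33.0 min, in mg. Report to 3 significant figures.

10.9 mg

Let m(t) be the amount of contaminant. Volume: V(t) = V₀ + (Q_in − Q_out) t = 248 − 2.9700 t; V(33.0) = 149.99 gal.
Solute balance: dm/dt = 0 − Q_out C = −Q_out m/V(t).
Separate: dm/m = −Q_out dt/V(t) ⇒ ln(m/m₀) = −(Q_out/(Q_in−Q_out)) ln(V/V₀).
m = m₀ (V₀/V)^(Q_out/(Q_in−Q_out)) = 57.9 × (248/149.99)^(-3.3266) = 10.869 mg.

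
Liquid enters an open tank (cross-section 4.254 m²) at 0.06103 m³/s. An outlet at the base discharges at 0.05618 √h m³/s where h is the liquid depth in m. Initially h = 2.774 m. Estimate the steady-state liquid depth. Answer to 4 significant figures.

Mass balance (ρ constant): A dh/dt = Q_in − 0.05618 √h. At steady state dh/dt = 0:
Q_in = 0.05618 √h_ss ⇒ √h_ss = 0.06103/0.05618 = 1.08633.
h_ss = 1.08633² = 1.18011 m. (Since h₀ = 2.774 m > h_ss, the level will fall toward this value.)

1.180 m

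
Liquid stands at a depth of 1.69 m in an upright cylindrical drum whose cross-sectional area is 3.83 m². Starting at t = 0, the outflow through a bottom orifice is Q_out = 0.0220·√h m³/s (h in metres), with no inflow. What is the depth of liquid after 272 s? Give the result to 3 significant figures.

0.269 m

Unsteady balance on liquid volume: A dh/dt = −0.0220 √h.
∫ h^(−1/2) dh = −(0.0220/A) ∫ dt, giving 2√h = 2√h₀ − (0.0220/A) t.
√h = √1.69 − 0.0220·272/(2·3.83) = 1.3000 − 0.78120 = 0.51880.
h = 0.51880² = 0.26915 m.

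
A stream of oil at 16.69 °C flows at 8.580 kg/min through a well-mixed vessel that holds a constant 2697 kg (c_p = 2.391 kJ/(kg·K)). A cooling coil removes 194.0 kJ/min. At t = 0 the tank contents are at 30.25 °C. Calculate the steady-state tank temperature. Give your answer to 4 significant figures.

7.233 °C

Energy balance: M c_p dT/dt = ṁ c_p (T_in − T) − 194.0.
At steady state dT/dt = 0 ⇒ T_ss = T_in − Q̇/(ṁ c_p) = 16.69 − 194.0/(8.580·2.391) = 7.23340 °C.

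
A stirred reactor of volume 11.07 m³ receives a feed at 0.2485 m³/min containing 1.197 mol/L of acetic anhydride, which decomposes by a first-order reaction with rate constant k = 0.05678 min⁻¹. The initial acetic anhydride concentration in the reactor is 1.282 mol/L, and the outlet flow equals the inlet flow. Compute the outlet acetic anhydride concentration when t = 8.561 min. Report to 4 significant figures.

0.8176 mol/L

Species balance: V dC/dt = Q C_in − Q C − k V C.
dC/dt = (Q/V) C_in − (Q/V + k) C; effective rate a = Q/V + k = 0.0224481 + 0.05678 = 0.0792281 min⁻¹.
C_ss = Q C_in/(Q + kV) = 0.339152 mol/L; C(t) = C_ss + (C₀ − C_ss) e^(−a t).
C(8.561) = 0.339152 + (0.942848)·e^(−0.0792281·8.561) = 0.339152 + (0.942848)·0.507493 = 0.817641 mol/L.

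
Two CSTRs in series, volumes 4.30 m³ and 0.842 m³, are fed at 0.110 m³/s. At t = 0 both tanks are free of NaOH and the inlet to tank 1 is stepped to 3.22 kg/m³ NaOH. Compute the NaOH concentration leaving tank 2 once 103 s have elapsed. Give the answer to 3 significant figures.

2.93 kg/m³

Time constants: τᵢ = Vᵢ/Q for each well-mixed tank.
τ₁ = 4.30/0.110 = 39.091 s; τ₂ = 0.842/0.110 = 7.6545 s.
Solving the cascade with C₁(0)=C₂(0)=0 gives C₂(t) = C_in[1 − (τ₁ e^(−t/τ₁) − τ₂ e^(−t/τ₂))/(τ₁ − τ₂)].
At t = 103: e^(−t/τ₁) = 0.071727, e^(−t/τ₂) = 1.4325e-06.
C₂ = 3.22·[1 − (39.091·0.071727 − 7.6545·1.4325e-06)/(31.436)] = 3.22·0.91081 = 2.9328 kg/m³.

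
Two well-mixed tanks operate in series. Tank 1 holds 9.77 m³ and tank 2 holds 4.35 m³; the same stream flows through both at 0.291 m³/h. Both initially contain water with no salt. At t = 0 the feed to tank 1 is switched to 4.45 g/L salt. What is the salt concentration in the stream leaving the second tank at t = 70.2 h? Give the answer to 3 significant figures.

3.49 g/L

Time constants: τᵢ = Vᵢ/Q for each well-mixed tank.
τ₁ = 9.77/0.291 = 33.574 h; τ₂ = 4.35/0.291 = 14.948 h.
Solving the cascade with C₁(0)=C₂(0)=0 gives C₂(t) = C_in[1 − (τ₁ e^(−t/τ₁) − τ₂ e^(−t/τ₂))/(τ₁ − τ₂)].
At t = 70.2: e^(−t/τ₁) = 0.12357, e^(−t/τ₂) = 0.0091305.
C₂ = 4.45·[1 − (33.574·0.12357 − 14.948·0.0091305)/(18.625)] = 4.45·0.78457 = 3.4914 g/L.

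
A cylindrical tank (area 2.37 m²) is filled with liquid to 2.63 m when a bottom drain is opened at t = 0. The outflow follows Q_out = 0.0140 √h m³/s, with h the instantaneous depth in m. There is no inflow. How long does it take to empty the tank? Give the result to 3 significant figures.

With no inflow, A dh/dt = −0.0140 √h.
∫ h^(−1/2) dh = −(0.0140/A) ∫ dt, giving 2√h = 2√h₀ − (0.0140/A) t.
Set h = 0: 2√h₀ = (0.0140/A) t_empty ⇒ t_empty = 2A√h₀/0.0140.
t_empty = 2·2.37·√2.63/0.0140 = 4.7400·1.6217/0.0140 = 549.07 s.

549 s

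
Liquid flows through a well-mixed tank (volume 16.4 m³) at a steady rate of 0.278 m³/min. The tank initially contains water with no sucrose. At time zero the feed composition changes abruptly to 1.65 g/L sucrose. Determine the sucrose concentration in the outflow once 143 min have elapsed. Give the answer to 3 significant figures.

Species balance on the tank: V dC/dt = Q(C_in − C).
Rewrite as dC/dt + C/τ = C_in/τ, τ = V/Q = 58.993 min.
This is linear first-order; C(t) = C_in + (C₀ − C_in) e^(−t/τ).
C(143) = 1.65 + (0 − 1.65)·e^(−143/58.993) = 1.65 + (-1.6500)·0.088564 = 1.5039 g/L.

1.50 g/L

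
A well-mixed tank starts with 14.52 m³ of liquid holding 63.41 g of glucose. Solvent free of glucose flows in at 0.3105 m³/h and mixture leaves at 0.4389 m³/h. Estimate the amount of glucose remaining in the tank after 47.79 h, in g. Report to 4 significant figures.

9.701 g

Total volume: dV/dt = Q_in − Q_out = -0.128400 m³/h, so V(t) = 14.52 − 0.128400 t and V(47.79) = 8.38376 m³.
No glucose enters, so dm/dt = −Q_out · (m/V).
Separate: dm/m = −Q_out dt/V(t) ⇒ ln(m/m₀) = −(Q_out/(Q_in−Q_out)) ln(V/V₀).
m = m₀ (V₀/V)^(Q_out/(Q_in−Q_out)) = 63.41 × (14.52/8.38376)^(-3.41822) = 9.70101 g.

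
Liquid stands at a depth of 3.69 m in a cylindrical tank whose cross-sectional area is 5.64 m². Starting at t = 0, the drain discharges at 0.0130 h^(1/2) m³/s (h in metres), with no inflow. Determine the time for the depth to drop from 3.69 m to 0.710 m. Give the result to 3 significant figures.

With no inflow, A dh/dt = −0.0130 √h.
This is separable: 2 d(√h)/dt = −0.0130/A, so √h = √h₀ − (0.0130/(2A)) t.
t = 2A(√h₀ − √h)/0.0130 = 2·5.64·(√3.69 − √0.710)/0.0130
  = 11.280 × (1.9209 − 0.84261) / 0.0130 = 935.65 s.

936 s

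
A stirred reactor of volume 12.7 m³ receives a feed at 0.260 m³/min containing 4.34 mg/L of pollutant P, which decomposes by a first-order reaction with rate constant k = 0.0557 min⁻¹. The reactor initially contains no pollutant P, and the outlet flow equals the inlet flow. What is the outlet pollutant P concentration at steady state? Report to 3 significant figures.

Accumulation = in − out − consumed: V dC/dt = Q C_in − Q C − k V C.
Steady state (dC/dt = 0): C_ss = Q C_in/(Q + kV) = C_in/(1 + kV/Q).
C_ss = 0.260·4.34/(0.260 + 0.0557·12.7) = 1.1284/0.96739 = 1.1664 mg/L.

1.17 mg/L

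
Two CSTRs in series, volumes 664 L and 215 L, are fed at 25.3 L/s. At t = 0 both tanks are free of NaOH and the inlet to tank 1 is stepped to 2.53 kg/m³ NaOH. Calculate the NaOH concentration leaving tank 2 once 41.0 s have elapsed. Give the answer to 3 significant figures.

1.76 kg/m³

Species balance on tank i: dCᵢ/dt = (Cᵢ₋₁ − Cᵢ)/τᵢ with τᵢ = Vᵢ/Q.
τ₁ = 664/25.3 = 26.245 s; τ₂ = 215/25.3 = 8.4980 s.
Solving the cascade with C₁(0)=C₂(0)=0 gives C₂(t) = C_in[1 − (τ₁ e^(−t/τ₁) − τ₂ e^(−t/τ₂))/(τ₁ − τ₂)].
At t = 41.0: e^(−t/τ₁) = 0.20967, e^(−t/τ₂) = 0.0080294.
C₂ = 2.53·[1 − (26.245·0.20967 − 8.4980·0.0080294)/(17.747)] = 2.53·0.69377 = 1.7552 kg/m³.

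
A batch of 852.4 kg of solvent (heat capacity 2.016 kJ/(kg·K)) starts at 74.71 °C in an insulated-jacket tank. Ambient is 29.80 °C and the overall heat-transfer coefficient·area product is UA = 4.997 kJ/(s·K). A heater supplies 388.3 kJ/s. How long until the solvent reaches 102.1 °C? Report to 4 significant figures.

M c_p dT/dt = −UA(T − T_amb) + Q̇.
τ = M c_p/UA = 343.894 s; T_ss = T_amb + Q̇/UA = 29.80 + 388.3/4.997 = 107.507 °C.
T(t) = T_ss + (T₀ − T_ss)e^(−t/τ); set T = 102.1:
t = −τ ln[(T − T_ss)/(T₀ − T_ss)] = −343.894 · ln(0.164853) = 619.938 s.

619.9 s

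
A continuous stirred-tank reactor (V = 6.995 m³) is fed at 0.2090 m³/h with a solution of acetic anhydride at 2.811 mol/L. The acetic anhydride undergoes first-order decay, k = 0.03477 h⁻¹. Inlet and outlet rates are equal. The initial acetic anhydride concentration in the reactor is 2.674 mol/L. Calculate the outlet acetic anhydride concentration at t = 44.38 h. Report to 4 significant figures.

V dC/dt = Q(C_in − C) − k V C.
dC/dt = (Q/V) C_in − (Q/V + k) C; effective rate a = Q/V + k = 0.0298785 + 0.03477 = 0.0646485 h⁻¹.
C_ss = Q C_in/(Q + kV) = 1.29916 mol/L; C(t) = C_ss + (C₀ − C_ss) e^(−a t).
C(44.38) = 1.29916 + (1.37484)·e^(−0.0646485·44.38) = 1.29916 + (1.37484)·0.0567500 = 1.37718 mol/L.

1.377 mol/L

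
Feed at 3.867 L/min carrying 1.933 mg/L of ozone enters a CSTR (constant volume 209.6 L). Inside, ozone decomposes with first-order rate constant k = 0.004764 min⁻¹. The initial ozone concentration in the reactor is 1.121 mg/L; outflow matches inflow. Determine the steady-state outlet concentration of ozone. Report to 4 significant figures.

V dC/dt = Q(C_in − C) − k V C.
At steady state: 0 = Q C_in − (Q + kV) C_ss, so C_ss = Q C_in/(Q + kV).
C_ss = 3.867·1.933/(3.867 + 0.004764·209.6) = 7.47491/4.86553 = 1.53630 mg/L.

1.536 mg/L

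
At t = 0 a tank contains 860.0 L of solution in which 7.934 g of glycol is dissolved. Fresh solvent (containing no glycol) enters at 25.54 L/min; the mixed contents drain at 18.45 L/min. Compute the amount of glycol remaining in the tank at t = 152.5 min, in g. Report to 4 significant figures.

0.9537 g

Total volume: dV/dt = Q_in − Q_out = 7.09000 L/min, so V(t) = 860.0 + 7.09000 t and V(152.5) = 1941.22 L.
Species balance (pure solvent in): dm/dt = −Q_out · m/V(t).
Separate: dm/m = −Q_out dt/V(t) ⇒ ln(m/m₀) = −(Q_out/(Q_in−Q_out)) ln(V/V₀).
m = m₀ (V₀/V)^(Q_out/(Q_in−Q_out)) = 7.934 × (860.0/1941.22)^(2.60226) = 0.953659 g.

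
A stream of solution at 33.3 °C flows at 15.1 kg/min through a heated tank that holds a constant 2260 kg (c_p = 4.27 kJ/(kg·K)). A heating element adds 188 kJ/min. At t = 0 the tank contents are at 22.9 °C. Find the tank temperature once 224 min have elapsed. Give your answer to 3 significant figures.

Energy balance: M c_p dT/dt = ṁ c_p (T_in − T) + 188.
Rearrange: dT/dt = (T_ss − T)/τ with τ = M/ṁ = 149.67 min and T_ss = T_in + Q̇/(ṁ c_p) = 36.216 °C.
Integrating: T(t) = T_ss + (T₀ − T_ss) e^(−t/τ).
T(224) = 36.216 + (-13.316)·e^(−224/149.67) = 36.216 + (-13.316)·0.22388 = 33.235 °C.

33.2 °C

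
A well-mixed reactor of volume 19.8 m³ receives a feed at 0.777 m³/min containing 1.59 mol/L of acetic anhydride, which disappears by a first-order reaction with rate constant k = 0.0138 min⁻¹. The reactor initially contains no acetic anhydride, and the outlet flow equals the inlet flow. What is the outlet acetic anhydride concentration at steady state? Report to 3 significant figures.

Species balance: V dC/dt = Q C_in − Q C − k V C.
At steady state: 0 = Q C_in − (Q + kV) C_ss, so C_ss = Q C_in/(Q + kV).
C_ss = 0.777·1.59/(0.777 + 0.0138·19.8) = 1.2354/1.0502 = 1.1763 mol/L.

1.18 mol/L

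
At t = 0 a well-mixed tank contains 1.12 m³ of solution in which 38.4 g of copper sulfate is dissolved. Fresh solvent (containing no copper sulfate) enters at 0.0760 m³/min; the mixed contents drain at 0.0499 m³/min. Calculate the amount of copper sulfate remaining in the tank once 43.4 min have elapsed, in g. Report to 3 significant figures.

10.1 g

Total volume: dV/dt = Q_in − Q_out = 0.026100 m³/min, so V(t) = 1.12 + 0.026100 t and V(43.4) = 2.2527 m³.
Species balance (pure solvent in): dm/dt = −Q_out · m/V(t).
Separate: dm/m = −Q_out dt/V(t) ⇒ ln(m/m₀) = −(Q_out/(Q_in−Q_out)) ln(V/V₀).
m = m₀ (V₀/V)^(Q_out/(Q_in−Q_out)) = 38.4 × (1.12/2.2527)^(1.9119) = 10.095 g.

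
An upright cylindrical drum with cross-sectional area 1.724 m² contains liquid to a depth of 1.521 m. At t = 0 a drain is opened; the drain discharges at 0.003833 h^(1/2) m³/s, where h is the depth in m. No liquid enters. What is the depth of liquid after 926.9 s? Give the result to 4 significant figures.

Unsteady balance on liquid volume: A dh/dt = −0.003833 √h.
∫ h^(−1/2) dh = −(0.003833/A) ∫ dt, giving 2√h = 2√h₀ − (0.003833/A) t.
√h = √1.521 − 0.003833·926.9/(2·1.724) = 1.23329 − 1.03040 = 0.202892.
h = 0.202892² = 0.0411650 m.

0.04117 m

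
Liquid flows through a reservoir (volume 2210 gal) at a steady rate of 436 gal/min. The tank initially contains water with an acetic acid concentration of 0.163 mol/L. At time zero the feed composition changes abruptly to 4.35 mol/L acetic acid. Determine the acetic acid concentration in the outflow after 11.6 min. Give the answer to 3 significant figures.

Transient balance on the dissolved component: V dC/dt = Q(C_in − C).
Rewrite as dC/dt + C/τ = C_in/τ, τ = V/Q = 5.0688 min.
C approaches C_in exponentially: C(t) = C_in + (C₀ − C_in) e^(−t/τ).
C(11.6) = 4.35 + (0.163 − 4.35)·e^(−11.6/5.0688) = 4.35 + (-4.1870)·0.10142 = 3.9254 mol/L.

3.93 mol/L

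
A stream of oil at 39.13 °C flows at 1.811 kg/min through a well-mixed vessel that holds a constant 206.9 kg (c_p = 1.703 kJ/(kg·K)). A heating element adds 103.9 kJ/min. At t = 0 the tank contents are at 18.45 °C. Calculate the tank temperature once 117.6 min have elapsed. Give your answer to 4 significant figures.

M c_p dT/dt = ṁ c_p (T_in − T) + Q̇.
Rearrange: dT/dt = (T_ss − T)/τ with τ = M/ṁ = 114.246 min and T_ss = T_in + Q̇/(ṁ c_p) = 72.8186 °C.
T approaches T_ss exponentially: T(t) = T_ss + (T₀ − T_ss) e^(−t/τ).
T(117.6) = 72.8186 + (-54.3686)·e^(−117.6/114.246) = 72.8186 + (-54.3686)·0.357237 = 53.3961 °C.

53.40 °C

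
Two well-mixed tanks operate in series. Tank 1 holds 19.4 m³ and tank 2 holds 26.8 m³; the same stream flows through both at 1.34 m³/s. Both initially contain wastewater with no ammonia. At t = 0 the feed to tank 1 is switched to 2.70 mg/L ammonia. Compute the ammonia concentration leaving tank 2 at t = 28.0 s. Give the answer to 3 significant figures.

1.31 mg/L

Species balance on tank i: dCᵢ/dt = (Cᵢ₋₁ − Cᵢ)/τᵢ with τᵢ = Vᵢ/Q.
τ₁ = 19.4/1.34 = 14.478 s; τ₂ = 26.8/1.34 = 20.000 s.
Tank 1: C₁ = C_in(1 − e^(−t/τ₁)). Tank 2 (τ₁ ≠ τ₂): C₂ = C_in[1 − (τ₁ e^(−t/τ₁) − τ₂ e^(−t/τ₂))/(τ₁ − τ₂)].
At t = 28.0: e^(−t/τ₁) = 0.14457, e^(−t/τ₂) = 0.24660.
C₂ = 2.70·[1 − (14.478·0.14457 − 20.000·0.24660)/(-5.5224)] = 2.70·0.48592 = 1.3120 mg/L.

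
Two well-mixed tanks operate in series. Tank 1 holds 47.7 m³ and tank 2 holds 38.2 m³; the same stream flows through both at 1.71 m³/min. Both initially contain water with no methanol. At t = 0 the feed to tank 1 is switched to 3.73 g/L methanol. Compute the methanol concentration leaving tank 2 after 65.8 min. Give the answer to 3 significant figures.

Each tank obeys Vᵢ dCᵢ/dt = Q(Cᵢ₋₁ − Cᵢ), so τᵢ = Vᵢ/Q.
τ₁ = 47.7/1.71 = 27.895 min; τ₂ = 38.2/1.71 = 22.339 min.
Solving the cascade with C₁(0)=C₂(0)=0 gives C₂(t) = C_in[1 − (τ₁ e^(−t/τ₁) − τ₂ e^(−t/τ₂))/(τ₁ − τ₂)].
At t = 65.8: e^(−t/τ₁) = 0.094527, e^(−t/τ₂) = 0.052576.
C₂ = 3.73·[1 − (27.895·0.094527 − 22.339·0.052576)/(5.5556)] = 3.73·0.73678 = 2.7482 g/L.

2.75 g/L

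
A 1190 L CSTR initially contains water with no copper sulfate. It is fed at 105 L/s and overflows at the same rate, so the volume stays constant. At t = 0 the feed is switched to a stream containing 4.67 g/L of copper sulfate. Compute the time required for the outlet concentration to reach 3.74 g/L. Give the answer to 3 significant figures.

18.3 s

Species balance: V dC/dt = Q(C_in − C) ⇒ τ = V/Q = 11.333 s.
C(t) = C_in + (C₀ − C_in) e^(−t/τ). Set C = 3.74 and solve for t:
e^(−t/τ) = (C − C_in)/(C₀ − C_in) = (3.74 − 4.67)/(0 − 4.67) = 0.19914
t = −τ ln(…) = 11.333 × 1.6137 = 18.289 s.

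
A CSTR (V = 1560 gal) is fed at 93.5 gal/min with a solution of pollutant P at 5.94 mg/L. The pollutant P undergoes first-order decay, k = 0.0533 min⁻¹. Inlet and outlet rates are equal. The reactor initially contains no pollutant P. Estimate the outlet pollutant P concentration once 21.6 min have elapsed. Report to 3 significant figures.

V dC/dt = Q(C_in − C) − k V C.
This is linear with rate a = Q/V + k = 0.11324 min⁻¹.
C_ss = Q C_in/(Q + kV) = 3.1440 mg/L; C(t) = C_ss + (C₀ − C_ss) e^(−a t).
C(21.6) = 3.1440 + (-3.1440)·e^(−0.11324·21.6) = 3.1440 + (-3.1440)·0.086649 = 2.8716 mg/L.

2.87 mg/L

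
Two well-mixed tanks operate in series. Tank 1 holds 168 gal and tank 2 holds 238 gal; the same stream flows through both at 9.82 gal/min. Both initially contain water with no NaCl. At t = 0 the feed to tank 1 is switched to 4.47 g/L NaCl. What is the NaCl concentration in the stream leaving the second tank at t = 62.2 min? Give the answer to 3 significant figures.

3.59 g/L

Each tank obeys Vᵢ dCᵢ/dt = Q(Cᵢ₋₁ − Cᵢ), so τᵢ = Vᵢ/Q.
τ₁ = 168/9.82 = 17.108 min; τ₂ = 238/9.82 = 24.236 min.
Solving the cascade with C₁(0)=C₂(0)=0 gives C₂(t) = C_in[1 − (τ₁ e^(−t/τ₁) − τ₂ e^(−t/τ₂))/(τ₁ − τ₂)].
At t = 62.2: e^(−t/τ₁) = 0.026364, e^(−t/τ₂) = 0.076811.
C₂ = 4.47·[1 − (17.108·0.026364 − 24.236·0.076811)/(-7.1283)] = 4.47·0.80212 = 3.5855 g/L.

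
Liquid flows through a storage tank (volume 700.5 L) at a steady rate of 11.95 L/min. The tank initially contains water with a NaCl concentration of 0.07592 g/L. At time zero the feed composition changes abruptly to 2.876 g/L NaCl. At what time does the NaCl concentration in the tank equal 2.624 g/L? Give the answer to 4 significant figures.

141.2 min

Mass balance on the solute (V constant): V dC/dt = Q(C_in − C), so τ = V/Q = 58.6192 min.
C(t) = C_in + (C₀ − C_in) e^(−t/τ). Set C = 2.624 and solve for t:
e^(−t/τ) = (C − C_in)/(C₀ − C_in) = (2.624 − 2.876)/(0.07592 − 2.876) = 0.0899974
t = −τ ln(…) = 58.6192 × 2.40797 = 141.154 min.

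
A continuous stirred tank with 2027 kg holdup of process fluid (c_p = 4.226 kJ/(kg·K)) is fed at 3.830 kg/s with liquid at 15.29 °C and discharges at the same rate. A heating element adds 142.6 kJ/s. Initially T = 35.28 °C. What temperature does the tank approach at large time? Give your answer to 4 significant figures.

M c_p dT/dt = ṁ c_p (T_in − T) + Q̇.
At steady state dT/dt = 0 ⇒ T_ss = T_in + Q̇/(ṁ c_p) = 15.29 + 142.6/(3.830·4.226) = 24.1003 °C.

24.10 °C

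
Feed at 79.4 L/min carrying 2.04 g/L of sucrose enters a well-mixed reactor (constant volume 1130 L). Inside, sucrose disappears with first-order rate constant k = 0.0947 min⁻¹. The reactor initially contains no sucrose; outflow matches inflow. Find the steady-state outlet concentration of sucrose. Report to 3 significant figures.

0.869 g/L

Accumulation = in − out − consumed: V dC/dt = Q C_in − Q C − k V C.
Steady state (dC/dt = 0): C_ss = Q C_in/(Q + kV) = C_in/(1 + kV/Q).
C_ss = 79.4·2.04/(79.4 + 0.0947·1130) = 161.98/186.41 = 0.86892 g/L.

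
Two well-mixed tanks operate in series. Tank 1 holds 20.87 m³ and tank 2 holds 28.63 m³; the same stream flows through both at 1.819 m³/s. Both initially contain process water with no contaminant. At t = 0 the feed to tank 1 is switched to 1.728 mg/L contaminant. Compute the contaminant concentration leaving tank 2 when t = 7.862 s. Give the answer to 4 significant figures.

0.2014 mg/L

Each tank obeys Vᵢ dCᵢ/dt = Q(Cᵢ₋₁ − Cᵢ), so τᵢ = Vᵢ/Q.
τ₁ = 20.87/1.819 = 11.4733 s; τ₂ = 28.63/1.819 = 15.7394 s.
Tank 1: C₁ = C_in(1 − e^(−t/τ₁)). Tank 2 (τ₁ ≠ τ₂): C₂ = C_in[1 − (τ₁ e^(−t/τ₁) − τ₂ e^(−t/τ₂))/(τ₁ − τ₂)].
At t = 7.862: e^(−t/τ₁) = 0.503969, e^(−t/τ₂) = 0.606828.
C₂ = 1.728·[1 − (11.4733·0.503969 − 15.7394·0.606828)/(-4.26608)] = 1.728·0.116540 = 0.201381 mg/L.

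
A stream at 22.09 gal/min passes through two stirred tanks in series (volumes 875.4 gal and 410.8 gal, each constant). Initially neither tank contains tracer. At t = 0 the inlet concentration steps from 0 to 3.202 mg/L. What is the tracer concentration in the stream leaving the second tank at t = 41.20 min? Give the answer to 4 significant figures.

Species balance on tank i: dCᵢ/dt = (Cᵢ₋₁ − Cᵢ)/τᵢ with τᵢ = Vᵢ/Q.
τ₁ = 875.4/22.09 = 39.6288 min; τ₂ = 410.8/22.09 = 18.5967 min.
Tank 1: C₁ = C_in(1 − e^(−t/τ₁)). Tank 2 (τ₁ ≠ τ₂): C₂ = C_in[1 − (τ₁ e^(−t/τ₁) − τ₂ e^(−t/τ₂))/(τ₁ − τ₂)].
At t = 41.20: e^(−t/τ₁) = 0.353579, e^(−t/τ₂) = 0.109104.
C₂ = 3.202·[1 − (39.6288·0.353579 − 18.5967·0.109104)/(21.0321)] = 3.202·0.430256 = 1.37768 mg/L.

1.378 mg/L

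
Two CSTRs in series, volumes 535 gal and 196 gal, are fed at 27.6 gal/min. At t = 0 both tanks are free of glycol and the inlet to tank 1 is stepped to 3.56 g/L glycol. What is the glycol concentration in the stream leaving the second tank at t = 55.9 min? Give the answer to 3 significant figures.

Species balance on tank i: dCᵢ/dt = (Cᵢ₋₁ − Cᵢ)/τᵢ with τᵢ = Vᵢ/Q.
τ₁ = 535/27.6 = 19.384 min; τ₂ = 196/27.6 = 7.1014 min.
Solving the cascade with C₁(0)=C₂(0)=0 gives C₂(t) = C_in[1 − (τ₁ e^(−t/τ₁) − τ₂ e^(−t/τ₂))/(τ₁ − τ₂)].
At t = 55.9: e^(−t/τ₁) = 0.055921, e^(−t/τ₂) = 0.00038141.
C₂ = 3.56·[1 − (19.384·0.055921 − 7.1014·0.00038141)/(12.283)] = 3.56·0.91197 = 3.2466 g/L.

3.25 g/L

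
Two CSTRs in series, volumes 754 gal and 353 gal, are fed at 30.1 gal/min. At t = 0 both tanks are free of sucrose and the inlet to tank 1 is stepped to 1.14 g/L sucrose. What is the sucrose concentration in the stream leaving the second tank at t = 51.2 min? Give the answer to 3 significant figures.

0.875 g/L

Species balance on tank i: dCᵢ/dt = (Cᵢ₋₁ − Cᵢ)/τᵢ with τᵢ = Vᵢ/Q.
τ₁ = 754/30.1 = 25.050 min; τ₂ = 353/30.1 = 11.728 min.
Tank 1: C₁ = C_in(1 − e^(−t/τ₁)). Tank 2 (τ₁ ≠ τ₂): C₂ = C_in[1 − (τ₁ e^(−t/τ₁) − τ₂ e^(−t/τ₂))/(τ₁ − τ₂)].
At t = 51.2: e^(−t/τ₁) = 0.12952, e^(−t/τ₂) = 0.012705.
C₂ = 1.14·[1 − (25.050·0.12952 − 11.728·0.012705)/(13.322)] = 1.14·0.76765 = 0.87512 g/L.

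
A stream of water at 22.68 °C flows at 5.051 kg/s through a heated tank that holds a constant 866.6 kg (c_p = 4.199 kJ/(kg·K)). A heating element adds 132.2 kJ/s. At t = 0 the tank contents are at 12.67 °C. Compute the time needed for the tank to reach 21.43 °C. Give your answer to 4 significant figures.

Energy balance: M c_p dT/dt = ṁ c_p (T_in − T) + 132.2.
τ = M/ṁ = 171.570 s; T_ss = T_in + Q̇/(ṁ c_p) = 28.9132 °C.
T(t) = T_ss + (T₀ − T_ss) e^(−t/τ). Set T = 21.43:
e^(−t/τ) = (21.43 − 28.9132)/(12.67 − 28.9132) = 0.460696
t = −171.570 · ln(0.460696) = 132.970 s.

133.0 s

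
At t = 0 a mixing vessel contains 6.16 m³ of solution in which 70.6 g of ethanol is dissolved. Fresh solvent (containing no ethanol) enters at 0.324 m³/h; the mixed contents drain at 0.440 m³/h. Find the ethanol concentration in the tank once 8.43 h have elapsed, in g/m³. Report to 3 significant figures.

Total volume: dV/dt = Q_in − Q_out = -0.11600 m³/h, so V(t) = 6.16 − 0.11600 t and V(8.43) = 5.1821 m³.
Species balance (pure solvent in): dm/dt = −Q_out · m/V(t).
Separate: dm/m = −Q_out dt/V(t) ⇒ ln(m/m₀) = −(Q_out/(Q_in−Q_out)) ln(V/V₀).
m = m₀ (V₀/V)^(Q_out/(Q_in−Q_out)) = 70.6 × (6.16/5.1821)^(-3.7931) = 36.647 g.
C = m/V = 36.647/5.1821 = 7.0719 g/m³.

7.07 g/m³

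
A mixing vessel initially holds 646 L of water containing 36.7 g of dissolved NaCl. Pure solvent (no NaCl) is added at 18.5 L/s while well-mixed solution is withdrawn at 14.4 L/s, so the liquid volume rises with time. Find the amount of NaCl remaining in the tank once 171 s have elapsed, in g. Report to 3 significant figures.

2.78 g

Let m(t) be the amount of NaCl. Volume: V(t) = V₀ + (Q_in − Q_out) t = 646 + 4.1000 t; V(171) = 1347.1 L.
Species balance (pure solvent in): dm/dt = −Q_out · m/V(t).
dm/m = −Q_out dt/(V₀ + 4.1000 t); integrating gives ln(m/m₀) = −(Q_out/(Q_in−Q_out)) ln(V/V₀).
m = m₀ (V₀/V)^(Q_out/(Q_in−Q_out)) = 36.7 × (646/1347.1)^(3.5122) = 2.7777 g.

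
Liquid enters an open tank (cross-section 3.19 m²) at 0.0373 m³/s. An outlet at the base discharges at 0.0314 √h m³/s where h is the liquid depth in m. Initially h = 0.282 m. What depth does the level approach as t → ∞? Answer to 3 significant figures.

A dh/dt = Q_in − 0.0314 √h. Steady state requires inflow = outflow:
Q_in = 0.0314 √h_ss ⇒ √h_ss = 0.0373/0.0314 = 1.1879.
h_ss = 1.1879² = 1.4111 m. (Since h₀ = 0.282 m < h_ss, the level will rise toward this value.)

1.41 m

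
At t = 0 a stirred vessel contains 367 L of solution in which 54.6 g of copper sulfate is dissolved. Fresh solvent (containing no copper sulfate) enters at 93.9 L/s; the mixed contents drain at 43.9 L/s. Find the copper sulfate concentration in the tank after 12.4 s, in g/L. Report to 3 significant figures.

0.0232 g/L

Let m(t) be the amount of copper sulfate. Volume: V(t) = V₀ + (Q_in − Q_out) t = 367 + 50.000 t; V(12.4) = 987.00 L.
Solute balance: dm/dt = 0 − Q_out C = −Q_out m/V(t).
Separate: dm/m = −Q_out dt/V(t) ⇒ ln(m/m₀) = −(Q_out/(Q_in−Q_out)) ln(V/V₀).
m = m₀ (V₀/V)^(Q_out/(Q_in−Q_out)) = 54.6 × (367/987.00)^(0.87800) = 22.907 g.
C = m/V = 22.907/987.00 = 0.023208 g/L.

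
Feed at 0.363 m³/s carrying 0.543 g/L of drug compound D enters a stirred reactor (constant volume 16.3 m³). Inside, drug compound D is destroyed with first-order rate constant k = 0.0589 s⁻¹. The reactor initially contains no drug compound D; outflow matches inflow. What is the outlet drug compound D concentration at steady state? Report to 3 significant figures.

0.149 g/L

Species balance: V dC/dt = Q C_in − Q C − k V C.
Steady state (dC/dt = 0): C_ss = Q C_in/(Q + kV) = C_in/(1 + kV/Q).
C_ss = 0.363·0.543/(0.363 + 0.0589·16.3) = 0.19711/1.3231 = 0.14898 g/L.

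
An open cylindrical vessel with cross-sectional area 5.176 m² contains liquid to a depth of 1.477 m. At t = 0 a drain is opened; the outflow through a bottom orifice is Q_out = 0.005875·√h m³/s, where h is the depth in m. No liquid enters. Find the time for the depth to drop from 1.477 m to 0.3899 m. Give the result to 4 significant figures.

Mass balance (ρ constant): A dh/dt = −0.005875 √h.
Separate and integrate: 2(√h − √h₀) = −(0.005875/A) t.
t = 2A(√h₀ − √h)/0.005875 = 2·5.176·(√1.477 − √0.3899)/0.005875
  = 10.3520 × (1.21532 − 0.624420) / 0.005875 = 1041.19 s.

1041 s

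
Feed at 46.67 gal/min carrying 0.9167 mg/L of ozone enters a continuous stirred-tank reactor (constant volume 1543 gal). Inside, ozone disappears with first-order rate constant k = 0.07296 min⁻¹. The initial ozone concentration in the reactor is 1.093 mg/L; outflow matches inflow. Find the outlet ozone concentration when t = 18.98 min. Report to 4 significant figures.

0.3849 mg/L

Accumulation = in − out − consumed: V dC/dt = Q C_in − Q C − k V C.
This is linear with rate a = Q/V + k = 0.103206 min⁻¹.
C_ss = Q C_in/(Q + kV) = 0.268654 mg/L; C(t) = C_ss + (C₀ − C_ss) e^(−a t).
C(18.98) = 0.268654 + (0.824346)·e^(−0.103206·18.98) = 0.268654 + (0.824346)·0.141020 = 0.384903 mg/L.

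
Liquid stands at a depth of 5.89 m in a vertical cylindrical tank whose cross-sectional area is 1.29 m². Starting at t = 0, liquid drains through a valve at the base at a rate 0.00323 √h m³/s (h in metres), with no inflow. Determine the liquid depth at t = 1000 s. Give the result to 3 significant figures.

1.38 m

Mass balance (ρ constant): A dh/dt = −0.00323 √h.
Separate and integrate: 2(√h − √h₀) = −(0.00323/A) t.
√h = √5.89 − 0.00323·1000/(2·1.29) = 2.4269 − 1.2519 = 1.1750.
h = 1.1750² = 1.3806 m.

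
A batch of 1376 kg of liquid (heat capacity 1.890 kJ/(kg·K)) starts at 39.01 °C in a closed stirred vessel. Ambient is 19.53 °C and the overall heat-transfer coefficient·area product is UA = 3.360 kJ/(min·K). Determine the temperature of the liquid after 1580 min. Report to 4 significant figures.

Unsteady energy balance on the tank contents: M c_p dT/dt = −UA(T − T_amb).
dT/dt = (T_ss − T)/τ with T_ss = T_amb = 19.5300 °C, τ = M c_p/UA = 1376·1.890/3.360 = 774.000 min.
T approaches T_ss exponentially: T(t) = T_ss + (T₀ − T_ss) e^(−t/τ).
T(1580) = 19.5300 + (19.4800)·0.129854 = 22.0596 °C.

22.06 °C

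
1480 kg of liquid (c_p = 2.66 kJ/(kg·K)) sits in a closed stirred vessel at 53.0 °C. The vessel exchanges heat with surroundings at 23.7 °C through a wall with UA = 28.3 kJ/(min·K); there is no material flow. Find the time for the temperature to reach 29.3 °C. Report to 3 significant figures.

230 min

Unsteady energy balance on the tank contents: M c_p dT/dt = −UA(T − T_amb).
τ = M c_p/UA = 139.11 min; T_ss = T_amb = 23.700 °C.
T(t) = T_ss + (T₀ − T_ss)e^(−t/τ); set T = 29.3:
t = −τ ln[(T − T_ss)/(T₀ − T_ss)] = −139.11 · ln(0.19113) = 230.20 min.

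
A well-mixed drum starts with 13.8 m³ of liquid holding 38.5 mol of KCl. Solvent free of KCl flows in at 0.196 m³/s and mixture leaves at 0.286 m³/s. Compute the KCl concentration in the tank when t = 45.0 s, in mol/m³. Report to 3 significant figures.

Total volume: dV/dt = Q_in − Q_out = -0.090000 m³/s, so V(t) = 13.8 − 0.090000 t and V(45.0) = 9.7500 m³.
No KCl enters, so dm/dt = −Q_out · (m/V).
Separate: dm/m = −Q_out dt/V(t) ⇒ ln(m/m₀) = −(Q_out/(Q_in−Q_out)) ln(V/V₀).
m = m₀ (V₀/V)^(Q_out/(Q_in−Q_out)) = 38.5 × (13.8/9.7500)^(-3.1778) = 12.765 mol.
C = m/V = 12.765/9.7500 = 1.3092 mol/m³.

1.31 mol/m³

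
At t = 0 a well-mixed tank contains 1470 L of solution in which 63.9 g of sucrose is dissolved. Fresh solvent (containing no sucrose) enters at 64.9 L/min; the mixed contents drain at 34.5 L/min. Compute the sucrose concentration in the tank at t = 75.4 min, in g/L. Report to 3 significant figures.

Total volume: dV/dt = Q_in − Q_out = 30.400 L/min, so V(t) = 1470 + 30.400 t and V(75.4) = 3762.2 L.
Species balance (pure solvent in): dm/dt = −Q_out · m/V(t).
dm/m = −Q_out dt/(V₀ + 30.400 t); integrating gives ln(m/m₀) = −(Q_out/(Q_in−Q_out)) ln(V/V₀).
m = m₀ (V₀/V)^(Q_out/(Q_in−Q_out)) = 63.9 × (1470/3762.2)^(1.1349) = 21.996 g.
C = m/V = 21.996/3762.2 = 0.0058466 g/L.

0.00585 g/L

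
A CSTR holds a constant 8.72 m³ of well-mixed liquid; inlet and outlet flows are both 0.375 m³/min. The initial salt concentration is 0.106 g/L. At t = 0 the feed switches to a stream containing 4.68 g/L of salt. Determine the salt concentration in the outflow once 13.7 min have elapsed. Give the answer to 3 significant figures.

2.14 g/L

Transient balance on the dissolved component: V dC/dt = Q(C_in − C).
So dC/dt = (C_in − C)/τ with τ = V/Q = 8.72/0.375 = 23.253 min.
C approaches C_in exponentially: C(t) = C_in + (C₀ − C_in) e^(−t/τ).
C(13.7) = 4.68 + (0.106 − 4.68)·e^(−13.7/23.253) = 4.68 + (-4.5740)·0.55479 = 2.1424 g/L.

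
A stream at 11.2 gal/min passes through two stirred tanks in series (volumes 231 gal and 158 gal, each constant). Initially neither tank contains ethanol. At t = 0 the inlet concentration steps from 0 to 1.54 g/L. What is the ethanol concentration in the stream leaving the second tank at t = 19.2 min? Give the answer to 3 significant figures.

0.474 g/L

Species balance on tank i: dCᵢ/dt = (Cᵢ₋₁ − Cᵢ)/τᵢ with τᵢ = Vᵢ/Q.
τ₁ = 231/11.2 = 20.625 min; τ₂ = 158/11.2 = 14.107 min.
Solving the cascade with C₁(0)=C₂(0)=0 gives C₂(t) = C_in[1 − (τ₁ e^(−t/τ₁) − τ₂ e^(−t/τ₂))/(τ₁ − τ₂)].
At t = 19.2: e^(−t/τ₁) = 0.39420, e^(−t/τ₂) = 0.25640.
C₂ = 1.54·[1 − (20.625·0.39420 − 14.107·0.25640)/(6.5179)] = 1.54·0.30757 = 0.47365 g/L.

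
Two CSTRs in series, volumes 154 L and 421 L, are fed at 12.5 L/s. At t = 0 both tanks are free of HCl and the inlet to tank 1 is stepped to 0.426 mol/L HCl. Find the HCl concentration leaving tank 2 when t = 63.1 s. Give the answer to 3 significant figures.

0.324 mol/L

Species balance on tank i: dCᵢ/dt = (Cᵢ₋₁ − Cᵢ)/τᵢ with τᵢ = Vᵢ/Q.
τ₁ = 154/12.5 = 12.320 s; τ₂ = 421/12.5 = 33.680 s.
Tank 1: C₁ = C_in(1 − e^(−t/τ₁)). Tank 2 (τ₁ ≠ τ₂): C₂ = C_in[1 − (τ₁ e^(−t/τ₁) − τ₂ e^(−t/τ₂))/(τ₁ − τ₂)].
At t = 63.1: e^(−t/τ₁) = 0.0059656, e^(−t/τ₂) = 0.15358.
C₂ = 0.426·[1 − (12.320·0.0059656 − 33.680·0.15358)/(-21.360)] = 0.426·0.76127 = 0.32430 mol/L.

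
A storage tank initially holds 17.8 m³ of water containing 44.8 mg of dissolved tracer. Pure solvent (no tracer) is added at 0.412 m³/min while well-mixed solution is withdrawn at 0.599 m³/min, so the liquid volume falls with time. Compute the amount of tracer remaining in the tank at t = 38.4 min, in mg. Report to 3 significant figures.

Let m(t) be the amount of tracer. Volume: V(t) = V₀ + (Q_in − Q_out) t = 17.8 − 0.18700 t; V(38.4) = 10.619 m³.
Species balance (pure solvent in): dm/dt = −Q_out · m/V(t).
Separate: dm/m = −Q_out dt/V(t) ⇒ ln(m/m₀) = −(Q_out/(Q_in−Q_out)) ln(V/V₀).
m = m₀ (V₀/V)^(Q_out/(Q_in−Q_out)) = 44.8 × (17.8/10.619)^(-3.2032) = 8.5646 mg.

8.56 mg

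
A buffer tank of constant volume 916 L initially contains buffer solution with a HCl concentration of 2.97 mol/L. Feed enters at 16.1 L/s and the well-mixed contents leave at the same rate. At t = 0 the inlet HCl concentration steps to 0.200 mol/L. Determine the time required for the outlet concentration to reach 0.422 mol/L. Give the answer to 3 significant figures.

Unsteady species balance (constant V, well mixed): V dC/dt = Q(C_in − C), so τ = V/Q = 56.894 s.
C(t) = C_in + (C₀ − C_in) e^(−t/τ). Set C = 0.422 and solve for t:
e^(−t/τ) = (C − C_in)/(C₀ − C_in) = (0.422 − 0.200)/(2.97 − 0.200) = 0.080144
t = −τ ln(…) = 56.894 × 2.5239 = 143.60 s.

144 s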